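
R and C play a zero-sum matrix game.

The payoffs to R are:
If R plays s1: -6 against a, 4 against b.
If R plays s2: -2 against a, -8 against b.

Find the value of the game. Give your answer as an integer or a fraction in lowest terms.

Row minima are -6 and -8, so R's maximin is -6; column maxima are -2 and 4, so C's minimax is -2. These differ, so the equilibrium is in mixed strategies.
Let R play s1 with probability p. C is indifferent when −6p − 2(1−p) = 4p − 8(1−p), giving p = 3/8.
Let C play a with probability q. R is indifferent when −6q + 4(1−q) = −2q − 8(1−q), giving q = 3/4.
The value is -6·(3/4) + (4)·(1/4) = -7/2.

-7/2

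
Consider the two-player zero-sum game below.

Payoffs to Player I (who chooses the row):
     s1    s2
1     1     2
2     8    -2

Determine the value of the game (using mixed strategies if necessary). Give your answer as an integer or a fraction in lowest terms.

Row minima are 1 and -2, so Player I's maximin is 1; column maxima are 8 and 2, so Player II's minimax is 2. These differ, so the equilibrium is in mixed strategies.
Let Player I play 1 with probability p. Player II is indifferent when p + 8(1−p) = 2p − 2(1−p), giving p = 10/11.
Let Player II play s1 with probability q. Player I is indifferent when q + 2(1−q) = 8q − 2(1−q), giving q = 4/11.
The value is 1·(4/11) + (2)·(7/11) = 18/11.

18/11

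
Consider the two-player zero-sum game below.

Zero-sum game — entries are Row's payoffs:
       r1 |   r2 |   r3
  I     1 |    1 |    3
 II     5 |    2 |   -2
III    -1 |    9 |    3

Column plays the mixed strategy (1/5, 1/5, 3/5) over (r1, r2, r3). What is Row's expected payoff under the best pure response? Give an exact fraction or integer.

I: (1)·(1/5) + (1)·(1/5) + (3)·(3/5) = 11/5.
II: (5)·(1/5) + (2)·(1/5) + (-2)·(3/5) = 1/5.
III: (-1)·(1/5) + (9)·(1/5) + (3)·(3/5) = 17/5.
The best pure response is III with expected payoff 17/5.

17/5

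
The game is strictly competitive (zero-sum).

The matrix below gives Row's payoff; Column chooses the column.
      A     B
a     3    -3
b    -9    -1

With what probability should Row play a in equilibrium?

Row minima are -3 and -9, so Row's maximin is -3; column maxima are 3 and -1, so Column's minimax is -1. These differ, so the equilibrium is in mixed strategies.
Let Row play a with probability p. Column is indifferent when 3p − 9(1−p) = −3p − (1−p), giving p = 4/7.

4/7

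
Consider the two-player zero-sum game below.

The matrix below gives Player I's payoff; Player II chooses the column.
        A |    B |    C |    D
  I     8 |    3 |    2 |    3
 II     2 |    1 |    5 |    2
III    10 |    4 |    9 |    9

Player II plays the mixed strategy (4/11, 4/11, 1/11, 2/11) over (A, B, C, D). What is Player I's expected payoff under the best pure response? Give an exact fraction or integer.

I: (8)·(4/11) + (3)·(4/11) + (2)·(1/11) + (3)·(2/11) = 52/11.
II: (2)·(4/11) + (1)·(4/11) + (5)·(1/11) + (2)·(2/11) = 21/11.
III: (10)·(4/11) + (4)·(4/11) + (9)·(1/11) + (9)·(2/11) = 83/11.
The best pure response is III with expected payoff 83/11.

83/11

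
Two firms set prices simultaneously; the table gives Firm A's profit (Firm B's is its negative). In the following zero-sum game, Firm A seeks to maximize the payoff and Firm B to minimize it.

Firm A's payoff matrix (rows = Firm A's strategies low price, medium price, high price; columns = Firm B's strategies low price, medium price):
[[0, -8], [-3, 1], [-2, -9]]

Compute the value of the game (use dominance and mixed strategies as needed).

Row high price is strictly dominated by row low price, so Firm A never plays it.
The remaining 2×2 game on (low price, medium price) × (low price, medium price) has no saddle point. Let Firm A play low price with probability p; indifference gives −3(1−p) = −8p + (1−p), so p = 1/3.
Similarly Firm B's optimal q on low price is 3/4, and the value is 0·(3/4) + (-8)·(1/4) = -2.

-2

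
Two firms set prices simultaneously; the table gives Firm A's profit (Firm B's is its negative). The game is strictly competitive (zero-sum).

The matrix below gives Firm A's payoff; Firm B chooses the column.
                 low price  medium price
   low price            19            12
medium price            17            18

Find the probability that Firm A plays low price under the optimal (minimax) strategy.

1/8

Row minima are 12 and 17, so Firm A's maximin is 17; column maxima are 19 and 18, so Firm B's minimax is 18. These differ, so the equilibrium is in mixed strategies.
Let Firm A play low price with probability p. Firm B is indifferent when 19p + 17(1−p) = 12p + 18(1−p), giving p = 1/8.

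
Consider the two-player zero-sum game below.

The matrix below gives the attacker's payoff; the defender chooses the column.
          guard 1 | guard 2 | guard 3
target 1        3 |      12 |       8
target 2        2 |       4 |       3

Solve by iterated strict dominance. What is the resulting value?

3

Row target 2 is strictly dominated by row target 1 (3>2, 12>4, 8>3); eliminate target 2.
Column guard 2 is strictly dominated by guard 1 for the defender (3<12); eliminate guard 2.
Column guard 3 is strictly dominated by guard 1 for the defender (3<8); eliminate guard 3.
Only (target 1, guard 1) remains, with payoff 3.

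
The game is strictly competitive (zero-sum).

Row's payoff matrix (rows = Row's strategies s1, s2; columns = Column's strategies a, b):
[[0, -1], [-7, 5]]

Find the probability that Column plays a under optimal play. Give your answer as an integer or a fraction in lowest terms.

6/13

Row minima are -1 and -7, so Row's maximin is -1; column maxima are 0 and 5, so Column's minimax is 0. These differ, so the equilibrium is in mixed strategies.
Let Column play a with probability q. Row is indifferent when −(1−q) = −7q + 5(1−q), giving q = 6/13.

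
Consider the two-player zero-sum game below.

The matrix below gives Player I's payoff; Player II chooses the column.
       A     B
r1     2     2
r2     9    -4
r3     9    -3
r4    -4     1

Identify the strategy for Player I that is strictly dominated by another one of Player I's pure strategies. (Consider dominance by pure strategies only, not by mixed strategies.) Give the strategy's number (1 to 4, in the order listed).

Compare r4 with r1: 2 > -4, 2 > 1.
So r1 strictly dominates r4 for Player I; r4 is strictly dominated.

4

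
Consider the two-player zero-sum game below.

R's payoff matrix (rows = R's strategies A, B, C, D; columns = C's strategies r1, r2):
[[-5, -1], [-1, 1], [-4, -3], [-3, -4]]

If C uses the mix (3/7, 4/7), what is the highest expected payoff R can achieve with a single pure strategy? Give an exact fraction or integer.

A: (-5)·(3/7) + (-1)·(4/7) = -19/7.
B: (-1)·(3/7) + (1)·(4/7) = 1/7.
C: (-4)·(3/7) + (-3)·(4/7) = -24/7.
D: (-3)·(3/7) + (-4)·(4/7) = -25/7.
The best pure response is B with expected payoff 1/7.

1/7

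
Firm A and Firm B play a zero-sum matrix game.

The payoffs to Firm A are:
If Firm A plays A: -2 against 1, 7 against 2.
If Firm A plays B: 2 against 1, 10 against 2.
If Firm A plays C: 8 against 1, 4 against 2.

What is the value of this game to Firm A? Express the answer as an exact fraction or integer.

Row A is strictly dominated by row B, so Firm A never plays it.
The remaining 2×2 game on (B, C) × (1, 2) has no saddle point. Let Firm A play B with probability p; indifference gives 2p + 8(1−p) = 10p + 4(1−p), so p = 1/3.
Similarly Firm B's optimal q on 1 is 1/2, and the value is 2·(1/2) + (10)·(1/2) = 6.

6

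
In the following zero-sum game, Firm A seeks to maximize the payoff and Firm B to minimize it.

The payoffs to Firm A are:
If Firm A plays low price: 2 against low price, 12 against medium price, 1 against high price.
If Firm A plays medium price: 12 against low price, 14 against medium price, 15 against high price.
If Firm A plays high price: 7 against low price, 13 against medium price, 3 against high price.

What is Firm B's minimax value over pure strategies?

The worst case (largest entry) in each column is low price: 12, medium price: 14, high price: 15.
The best (smallest) of these is 12.

12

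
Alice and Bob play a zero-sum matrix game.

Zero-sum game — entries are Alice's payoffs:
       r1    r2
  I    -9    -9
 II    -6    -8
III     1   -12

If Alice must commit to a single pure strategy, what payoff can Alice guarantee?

-8

The worst-case payoff for each row is I: -9, II: -8, III: -12.
The best of these is -8.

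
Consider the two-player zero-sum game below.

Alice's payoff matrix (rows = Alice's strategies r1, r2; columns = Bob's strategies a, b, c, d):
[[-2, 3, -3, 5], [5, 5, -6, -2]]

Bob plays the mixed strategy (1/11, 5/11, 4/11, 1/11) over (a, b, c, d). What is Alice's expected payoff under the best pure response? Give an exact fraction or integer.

r1: (-2)·(1/11) + (3)·(5/11) + (-3)·(4/11) + (5)·(1/11) = 6/11.
r2: (5)·(1/11) + (5)·(5/11) + (-6)·(4/11) + (-2)·(1/11) = 4/11.
The best pure response is r1 with expected payoff 6/11.

6/11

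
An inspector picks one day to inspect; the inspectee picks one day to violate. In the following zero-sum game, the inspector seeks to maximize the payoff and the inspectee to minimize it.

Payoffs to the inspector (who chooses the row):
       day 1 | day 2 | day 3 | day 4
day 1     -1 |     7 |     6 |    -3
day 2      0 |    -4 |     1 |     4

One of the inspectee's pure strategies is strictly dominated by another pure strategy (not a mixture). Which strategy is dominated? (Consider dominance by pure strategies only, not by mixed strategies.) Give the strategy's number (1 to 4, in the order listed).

The inspectee prefers columns that give the inspector less. Compare day 3 with day 1: -1 < 6, 0 < 1.
So day 1 strictly dominates day 3 for the inspectee; day 3 is strictly dominated.

3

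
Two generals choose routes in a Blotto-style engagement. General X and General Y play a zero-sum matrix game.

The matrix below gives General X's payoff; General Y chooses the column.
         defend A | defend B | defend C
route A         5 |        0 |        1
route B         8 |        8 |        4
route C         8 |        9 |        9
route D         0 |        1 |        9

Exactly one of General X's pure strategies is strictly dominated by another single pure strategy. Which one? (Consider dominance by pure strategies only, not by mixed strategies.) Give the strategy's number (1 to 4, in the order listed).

Compare route A with route B: 8 > 5, 8 > 0, 4 > 1.
So route B strictly dominates route A for General X; route A is strictly dominated.

1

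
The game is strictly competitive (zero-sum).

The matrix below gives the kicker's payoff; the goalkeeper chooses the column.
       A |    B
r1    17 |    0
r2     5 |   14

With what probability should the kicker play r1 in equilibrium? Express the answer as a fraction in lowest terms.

9/26

Row minima are 0 and 5, so the kicker's maximin is 5; column maxima are 17 and 14, so the goalkeeper's minimax is 14. These differ, so the equilibrium is in mixed strategies.
Let the kicker play r1 with probability p. The goalkeeper is indifferent when 17p + 5(1−p) = 14(1−p), giving p = 9/26.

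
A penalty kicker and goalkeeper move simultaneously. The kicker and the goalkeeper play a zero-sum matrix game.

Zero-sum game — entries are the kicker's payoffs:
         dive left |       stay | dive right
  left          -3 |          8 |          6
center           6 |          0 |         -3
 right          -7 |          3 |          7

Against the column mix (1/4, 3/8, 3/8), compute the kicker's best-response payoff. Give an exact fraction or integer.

9/2

left: (-3)·(1/4) + (8)·(3/8) + (6)·(3/8) = 9/2.
center: (6)·(1/4) + (0)·(3/8) + (-3)·(3/8) = 3/8.
right: (-7)·(1/4) + (3)·(3/8) + (7)·(3/8) = 2.
The best pure response is left with expected payoff 9/2.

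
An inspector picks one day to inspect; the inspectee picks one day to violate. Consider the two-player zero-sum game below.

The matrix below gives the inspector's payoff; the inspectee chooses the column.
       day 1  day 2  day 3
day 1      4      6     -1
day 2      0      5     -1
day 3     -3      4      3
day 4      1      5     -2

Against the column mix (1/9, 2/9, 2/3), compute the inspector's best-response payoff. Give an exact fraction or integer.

23/9

day 1: (4)·(1/9) + (6)·(2/9) + (-1)·(2/3) = 10/9.
day 2: (0)·(1/9) + (5)·(2/9) + (-1)·(2/3) = 4/9.
day 3: (-3)·(1/9) + (4)·(2/9) + (3)·(2/3) = 23/9.
day 4: (1)·(1/9) + (5)·(2/9) + (-2)·(2/3) = -1/9.
The best pure response is day 3 with expected payoff 23/9.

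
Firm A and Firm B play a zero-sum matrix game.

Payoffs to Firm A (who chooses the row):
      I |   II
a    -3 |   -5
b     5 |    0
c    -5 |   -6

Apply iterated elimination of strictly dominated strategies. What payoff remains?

0

Row a is strictly dominated by row b (5>-3, 0>-5); eliminate a.
Column I is strictly dominated by II for Firm B (0<5, -6<-5); eliminate I.
Row c is strictly dominated by row b (0>-6); eliminate c.
Only (b, II) remains, with payoff 0.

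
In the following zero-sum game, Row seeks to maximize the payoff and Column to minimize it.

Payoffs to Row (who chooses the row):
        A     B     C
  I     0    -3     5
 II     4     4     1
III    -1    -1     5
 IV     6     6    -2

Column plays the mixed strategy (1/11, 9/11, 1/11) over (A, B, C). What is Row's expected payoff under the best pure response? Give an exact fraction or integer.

58/11

I: (0)·(1/11) + (-3)·(9/11) + (5)·(1/11) = -2.
II: (4)·(1/11) + (4)·(9/11) + (1)·(1/11) = 41/11.
III: (-1)·(1/11) + (-1)·(9/11) + (5)·(1/11) = -5/11.
IV: (6)·(1/11) + (6)·(9/11) + (-2)·(1/11) = 58/11.
The best pure response is IV with expected payoff 58/11.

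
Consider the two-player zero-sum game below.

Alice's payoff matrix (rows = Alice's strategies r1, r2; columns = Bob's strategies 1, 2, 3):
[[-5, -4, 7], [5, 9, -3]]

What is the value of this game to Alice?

Column 2 is strictly dominated by 1 for Bob (it gives Alice more in every row).
The remaining 2×2 game on (r1, r2) × (1, 3) has no saddle point. Let Alice play r1 with probability p; indifference gives −5p + 5(1−p) = 7p − 3(1−p), so p = 2/5.
Similarly Bob's optimal q on 1 is 1/2, and the value is -5·(1/2) + (7)·(1/2) = 1.

1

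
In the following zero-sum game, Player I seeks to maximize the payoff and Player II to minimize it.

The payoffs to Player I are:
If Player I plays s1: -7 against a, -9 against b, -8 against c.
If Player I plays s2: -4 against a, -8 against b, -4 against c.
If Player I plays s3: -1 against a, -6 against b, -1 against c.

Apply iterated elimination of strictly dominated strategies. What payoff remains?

-6

Row s2 is strictly dominated by row s3 (-1>-4, -6>-8, -1>-4); eliminate s2.
Row s1 is strictly dominated by row s3 (-1>-7, -6>-9, -1>-8); eliminate s1.
Column a is strictly dominated by b for Player II (-6<-1); eliminate a.
Column c is strictly dominated by b for Player II (-6<-1); eliminate c.
Only (s3, b) remains, with payoff -6.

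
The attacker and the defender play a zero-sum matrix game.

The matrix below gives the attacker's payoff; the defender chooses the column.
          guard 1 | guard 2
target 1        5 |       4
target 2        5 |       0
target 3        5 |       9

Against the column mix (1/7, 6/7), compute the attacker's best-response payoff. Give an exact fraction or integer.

target 1: (5)·(1/7) + (4)·(6/7) = 29/7.
target 2: (5)·(1/7) + (0)·(6/7) = 5/7.
target 3: (5)·(1/7) + (9)·(6/7) = 59/7.
The best pure response is target 3 with expected payoff 59/7.

59/7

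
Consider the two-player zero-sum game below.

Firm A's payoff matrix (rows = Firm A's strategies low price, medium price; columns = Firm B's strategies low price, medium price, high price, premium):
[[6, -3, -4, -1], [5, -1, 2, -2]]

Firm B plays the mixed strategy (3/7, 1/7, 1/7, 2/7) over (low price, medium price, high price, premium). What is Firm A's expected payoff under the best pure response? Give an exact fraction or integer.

low price: (6)·(3/7) + (-3)·(1/7) + (-4)·(1/7) + (-1)·(2/7) = 9/7.
medium price: (5)·(3/7) + (-1)·(1/7) + (2)·(1/7) + (-2)·(2/7) = 12/7.
The best pure response is medium price with expected payoff 12/7.

12/7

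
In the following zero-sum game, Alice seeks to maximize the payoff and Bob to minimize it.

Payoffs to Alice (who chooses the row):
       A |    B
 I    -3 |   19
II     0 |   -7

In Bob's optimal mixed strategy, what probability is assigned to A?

Row minima are -3 and -7, so Alice's maximin is -3; column maxima are 0 and 19, so Bob's minimax is 0. These differ, so the equilibrium is in mixed strategies.
Let Bob play A with probability q. Alice is indifferent when −3q + 19(1−q) = −7(1−q), giving q = 26/29.

26/29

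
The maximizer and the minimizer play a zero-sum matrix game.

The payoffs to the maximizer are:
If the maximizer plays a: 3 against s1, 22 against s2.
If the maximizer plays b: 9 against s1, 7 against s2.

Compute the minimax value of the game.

59/7

Row minima are 3 and 7, so the maximizer's maximin is 7; column maxima are 9 and 22, so the minimizer's minimax is 9. These differ, so the equilibrium is in mixed strategies.
Let the maximizer play a with probability p. The minimizer is indifferent when 3p + 9(1−p) = 22p + 7(1−p), giving p = 2/21.
Let the minimizer play s1 with probability q. The maximizer is indifferent when 3q + 22(1−q) = 9q + 7(1−q), giving q = 5/7.
The value is 3·(5/7) + (22)·(2/7) = 59/7.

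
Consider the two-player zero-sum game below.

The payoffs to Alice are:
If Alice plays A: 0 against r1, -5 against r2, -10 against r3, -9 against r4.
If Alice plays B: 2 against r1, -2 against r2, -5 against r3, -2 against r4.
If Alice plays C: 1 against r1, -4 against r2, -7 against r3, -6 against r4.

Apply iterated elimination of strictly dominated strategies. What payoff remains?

-5

Row A is strictly dominated by row B (2>0, -2>-5, -5>-10, -2>-9); eliminate A.
Column r1 is strictly dominated by r2 for Bob (-2<2, -4<1); eliminate r1.
Row C is strictly dominated by row B (-2>-4, -5>-7, -2>-6); eliminate C.
Column r2 is strictly dominated by r3 for Bob (-5<-2); eliminate r2.
Column r4 is strictly dominated by r3 for Bob (-5<-2); eliminate r4.
Only (B, r3) remains, with payoff -5.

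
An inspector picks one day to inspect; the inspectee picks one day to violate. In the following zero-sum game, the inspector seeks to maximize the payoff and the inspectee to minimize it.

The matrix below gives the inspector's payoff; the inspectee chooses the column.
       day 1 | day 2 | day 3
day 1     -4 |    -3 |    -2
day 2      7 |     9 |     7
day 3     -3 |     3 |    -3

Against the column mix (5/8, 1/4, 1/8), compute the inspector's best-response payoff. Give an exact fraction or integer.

day 1: (-4)·(5/8) + (-3)·(1/4) + (-2)·(1/8) = -7/2.
day 2: (7)·(5/8) + (9)·(1/4) + (7)·(1/8) = 15/2.
day 3: (-3)·(5/8) + (3)·(1/4) + (-3)·(1/8) = -3/2.
The best pure response is day 2 with expected payoff 15/2.

15/2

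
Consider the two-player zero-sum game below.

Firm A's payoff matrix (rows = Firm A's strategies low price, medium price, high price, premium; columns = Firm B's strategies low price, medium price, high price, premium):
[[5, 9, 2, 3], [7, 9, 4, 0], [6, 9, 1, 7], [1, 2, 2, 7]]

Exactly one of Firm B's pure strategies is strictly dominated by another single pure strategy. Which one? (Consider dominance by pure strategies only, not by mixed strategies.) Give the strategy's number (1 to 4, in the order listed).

Firm B prefers columns that give Firm A less. Compare medium price with low price: 5 < 9, 7 < 9, 6 < 9, 1 < 2.
So low price strictly dominates medium price for Firm B; medium price is strictly dominated.

2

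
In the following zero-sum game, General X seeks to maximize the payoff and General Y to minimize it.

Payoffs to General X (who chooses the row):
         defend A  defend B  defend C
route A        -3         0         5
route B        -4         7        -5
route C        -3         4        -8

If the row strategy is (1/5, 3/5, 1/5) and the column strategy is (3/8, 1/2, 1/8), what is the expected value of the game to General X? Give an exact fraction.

Against (3/8, 1/2, 1/8), each row's expected payoff is route A: -1/2; route B: 11/8; route C: -1/8.
Taking the (1/5, 3/5, 1/5)-weighted average: (1/5)·(-1/2) + (3/5)·(11/8) + (1/5)·(-1/8) = 7/10.

7/10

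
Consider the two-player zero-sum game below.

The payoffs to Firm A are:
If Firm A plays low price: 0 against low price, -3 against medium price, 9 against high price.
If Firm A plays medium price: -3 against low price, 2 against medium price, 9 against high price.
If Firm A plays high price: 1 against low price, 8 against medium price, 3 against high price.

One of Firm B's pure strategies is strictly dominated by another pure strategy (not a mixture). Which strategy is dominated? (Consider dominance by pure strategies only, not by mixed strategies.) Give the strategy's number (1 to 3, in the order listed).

Firm B prefers columns that give Firm A less. Compare high price with low price: 0 < 9, -3 < 9, 1 < 3.
So low price strictly dominates high price for Firm B; high price is strictly dominated.

3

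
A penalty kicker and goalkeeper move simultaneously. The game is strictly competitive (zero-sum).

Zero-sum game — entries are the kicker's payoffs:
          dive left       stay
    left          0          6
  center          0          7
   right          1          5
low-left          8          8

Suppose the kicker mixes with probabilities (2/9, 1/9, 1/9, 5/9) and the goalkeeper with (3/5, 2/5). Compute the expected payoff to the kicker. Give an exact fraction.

Against (3/5, 2/5), each row's expected payoff is left: 12/5; center: 14/5; right: 13/5; low-left: 8.
Taking the (2/9, 1/9, 1/9, 5/9)-weighted average: (2/9)·(12/5) + (1/9)·(14/5) + (1/9)·(13/5) + (5/9)·(8) = 251/45.

251/45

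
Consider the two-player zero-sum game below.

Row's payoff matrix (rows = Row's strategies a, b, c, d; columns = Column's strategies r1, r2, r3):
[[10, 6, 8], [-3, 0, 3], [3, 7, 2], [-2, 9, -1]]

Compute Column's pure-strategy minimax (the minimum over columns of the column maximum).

The worst case (largest entry) in each column is r1: 10, r2: 9, r3: 8.
The best (smallest) of these is 8.

8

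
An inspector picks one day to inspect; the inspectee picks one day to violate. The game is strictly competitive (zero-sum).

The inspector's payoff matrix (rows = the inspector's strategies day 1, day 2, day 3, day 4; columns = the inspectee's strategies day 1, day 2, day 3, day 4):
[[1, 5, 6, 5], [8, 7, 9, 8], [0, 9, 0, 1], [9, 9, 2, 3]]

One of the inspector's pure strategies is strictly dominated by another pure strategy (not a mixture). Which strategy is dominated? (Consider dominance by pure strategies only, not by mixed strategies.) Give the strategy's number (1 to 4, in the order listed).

1

Compare day 1 with day 2: 8 > 1, 7 > 5, 9 > 6, 8 > 5.
So day 2 strictly dominates day 1 for the inspector; day 1 is strictly dominated.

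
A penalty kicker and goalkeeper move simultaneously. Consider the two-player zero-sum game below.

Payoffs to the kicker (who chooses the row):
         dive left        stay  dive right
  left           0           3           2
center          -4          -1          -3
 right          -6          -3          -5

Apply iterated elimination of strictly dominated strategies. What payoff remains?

Column dive right is strictly dominated by dive left for the goalkeeper (0<2, -4<-3, -6<-5); eliminate dive right.
Row right is strictly dominated by row left (0>-6, 3>-3); eliminate right.
Column stay is strictly dominated by dive left for the goalkeeper (0<3, -4<-1); eliminate stay.
Row center is strictly dominated by row left (0>-4); eliminate center.
Only (left, dive left) remains, with payoff 0.

0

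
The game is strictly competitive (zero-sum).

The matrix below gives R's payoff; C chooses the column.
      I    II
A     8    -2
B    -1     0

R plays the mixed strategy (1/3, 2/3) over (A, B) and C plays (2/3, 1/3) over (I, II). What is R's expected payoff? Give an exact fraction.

Against (2/3, 1/3), each row's expected payoff is A: 14/3; B: -2/3.
Taking the (1/3, 2/3)-weighted average: (1/3)·(14/3) + (2/3)·(-2/3) = 10/9.

10/9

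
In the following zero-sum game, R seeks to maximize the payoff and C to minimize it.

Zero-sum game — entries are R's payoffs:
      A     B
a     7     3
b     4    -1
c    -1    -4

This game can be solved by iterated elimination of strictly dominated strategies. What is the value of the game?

Column A is strictly dominated by B for C (3<7, -1<4, -4<-1); eliminate A.
Row b is strictly dominated by row a (3>-1); eliminate b.
Row c is strictly dominated by row a (3>-4); eliminate c.
Only (a, B) remains, with payoff 3.

3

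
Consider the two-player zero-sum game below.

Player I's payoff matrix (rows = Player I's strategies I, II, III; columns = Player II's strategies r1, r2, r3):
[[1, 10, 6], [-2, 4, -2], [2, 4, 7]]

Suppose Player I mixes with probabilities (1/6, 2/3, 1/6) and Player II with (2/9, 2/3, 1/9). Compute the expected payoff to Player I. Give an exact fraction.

Against (2/9, 2/3, 1/9), each row's expected payoff is I: 68/9; II: 2; III: 35/9.
Taking the (1/6, 2/3, 1/6)-weighted average: (1/6)·(68/9) + (2/3)·(2) + (1/6)·(35/9) = 175/54.

175/54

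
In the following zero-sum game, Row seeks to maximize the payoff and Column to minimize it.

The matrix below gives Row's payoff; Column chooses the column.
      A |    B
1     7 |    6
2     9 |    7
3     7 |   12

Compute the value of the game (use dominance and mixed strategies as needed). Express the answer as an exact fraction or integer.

59/7

Row 1 is strictly dominated by row 2, so Row never plays it.
The remaining 2×2 game on (2, 3) × (A, B) has no saddle point. Let Row play 2 with probability p; indifference gives 9p + 7(1−p) = 7p + 12(1−p), so p = 5/7.
Similarly Column's optimal q on A is 5/7, and the value is 9·(5/7) + (7)·(2/7) = 59/7.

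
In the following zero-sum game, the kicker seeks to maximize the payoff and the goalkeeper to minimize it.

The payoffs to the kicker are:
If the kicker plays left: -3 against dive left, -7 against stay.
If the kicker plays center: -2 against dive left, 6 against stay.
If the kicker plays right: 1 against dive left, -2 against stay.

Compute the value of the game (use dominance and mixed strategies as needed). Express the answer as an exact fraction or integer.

Row left is strictly dominated by row right, so the kicker never plays it.
The remaining 2×2 game on (center, right) × (dive left, stay) has no saddle point. Let the kicker play center with probability p; indifference gives −2p + (1−p) = 6p − 2(1−p), so p = 3/11.
Similarly the goalkeeper's optimal q on dive left is 8/11, and the value is -2·(8/11) + (6)·(3/11) = 2/11.

2/11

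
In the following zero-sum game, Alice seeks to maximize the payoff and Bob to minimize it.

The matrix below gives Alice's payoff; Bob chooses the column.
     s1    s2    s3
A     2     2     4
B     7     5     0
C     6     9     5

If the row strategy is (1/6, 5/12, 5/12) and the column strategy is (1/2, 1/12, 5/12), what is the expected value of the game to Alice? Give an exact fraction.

653/144

Against (1/2, 1/12, 5/12), each row's expected payoff is A: 17/6; B: 47/12; C: 35/6.
Taking the (1/6, 5/12, 5/12)-weighted average: (1/6)·(17/6) + (5/12)·(47/12) + (5/12)·(35/6) = 653/144.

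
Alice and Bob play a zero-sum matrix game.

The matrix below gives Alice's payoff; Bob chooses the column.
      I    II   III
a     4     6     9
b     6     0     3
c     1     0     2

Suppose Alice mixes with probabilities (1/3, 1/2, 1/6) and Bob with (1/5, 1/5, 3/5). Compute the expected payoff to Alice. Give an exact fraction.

21/5

Against (1/5, 1/5, 3/5), each row's expected payoff is a: 37/5; b: 3; c: 7/5.
Taking the (1/3, 1/2, 1/6)-weighted average: (1/3)·(37/5) + (1/2)·(3) + (1/6)·(7/5) = 21/5.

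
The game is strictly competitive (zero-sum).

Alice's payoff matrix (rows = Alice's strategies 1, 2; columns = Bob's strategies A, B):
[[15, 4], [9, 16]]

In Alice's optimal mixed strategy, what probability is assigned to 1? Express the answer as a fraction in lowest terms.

7/18

Row minima are 4 and 9, so Alice's maximin is 9; column maxima are 15 and 16, so Bob's minimax is 15. These differ, so the equilibrium is in mixed strategies.
Let Alice play 1 with probability p. Bob is indifferent when 15p + 9(1−p) = 4p + 16(1−p), giving p = 7/18.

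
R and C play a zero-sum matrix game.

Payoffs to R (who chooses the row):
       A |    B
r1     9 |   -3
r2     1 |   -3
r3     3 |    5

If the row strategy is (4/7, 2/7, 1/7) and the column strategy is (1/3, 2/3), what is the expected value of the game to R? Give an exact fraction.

Against (1/3, 2/3), each row's expected payoff is r1: 1; r2: -5/3; r3: 13/3.
Taking the (4/7, 2/7, 1/7)-weighted average: (4/7)·(1) + (2/7)·(-5/3) + (1/7)·(13/3) = 5/7.

5/7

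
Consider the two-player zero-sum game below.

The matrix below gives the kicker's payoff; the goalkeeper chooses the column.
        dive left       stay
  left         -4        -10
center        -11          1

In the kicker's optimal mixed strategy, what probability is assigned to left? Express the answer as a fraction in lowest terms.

2/3

Row minima are -10 and -11, so the kicker's maximin is -10; column maxima are -4 and 1, so the goalkeeper's minimax is -4. These differ, so the equilibrium is in mixed strategies.
Let the kicker play left with probability p. The goalkeeper is indifferent when −4p − 11(1−p) = −10p + (1−p), giving p = 2/3.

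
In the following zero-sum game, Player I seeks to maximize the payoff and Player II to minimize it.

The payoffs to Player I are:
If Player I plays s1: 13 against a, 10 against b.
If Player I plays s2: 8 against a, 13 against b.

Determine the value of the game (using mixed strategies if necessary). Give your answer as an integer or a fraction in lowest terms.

89/8

Row minima are 10 and 8, so Player I's maximin is 10; column maxima are 13 and 13, so Player II's minimax is 13. These differ, so the equilibrium is in mixed strategies.
Let Player I play s1 with probability p. Player II is indifferent when 13p + 8(1−p) = 10p + 13(1−p), giving p = 5/8.
Let Player II play a with probability q. Player I is indifferent when 13q + 10(1−q) = 8q + 13(1−q), giving q = 3/8.
The value is 13·(3/8) + (10)·(5/8) = 89/8.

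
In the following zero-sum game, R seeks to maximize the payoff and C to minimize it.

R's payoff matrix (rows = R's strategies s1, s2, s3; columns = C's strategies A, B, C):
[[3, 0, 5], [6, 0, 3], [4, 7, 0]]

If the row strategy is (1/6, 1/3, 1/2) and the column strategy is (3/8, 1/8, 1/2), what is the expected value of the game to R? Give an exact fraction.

Against (3/8, 1/8, 1/2), each row's expected payoff is s1: 29/8; s2: 15/4; s3: 19/8.
Taking the (1/6, 1/3, 1/2)-weighted average: (1/6)·(29/8) + (1/3)·(15/4) + (1/2)·(19/8) = 73/24.

73/24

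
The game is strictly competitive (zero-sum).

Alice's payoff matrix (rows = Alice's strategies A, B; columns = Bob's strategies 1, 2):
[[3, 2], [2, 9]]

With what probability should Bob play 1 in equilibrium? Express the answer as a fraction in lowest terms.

Row minima are 2 and 2, so Alice's maximin is 2; column maxima are 3 and 9, so Bob's minimax is 3. These differ, so the equilibrium is in mixed strategies.
Let Bob play 1 with probability q. Alice is indifferent when 3q + 2(1−q) = 2q + 9(1−q), giving q = 7/8.

7/8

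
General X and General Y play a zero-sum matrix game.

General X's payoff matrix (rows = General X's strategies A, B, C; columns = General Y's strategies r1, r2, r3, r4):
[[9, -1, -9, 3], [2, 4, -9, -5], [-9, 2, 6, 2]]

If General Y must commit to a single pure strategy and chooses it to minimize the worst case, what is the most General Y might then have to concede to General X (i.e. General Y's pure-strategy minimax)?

The worst case (largest entry) in each column is r1: 9, r2: 4, r3: 6, r4: 3.
The best (smallest) of these is 3.

3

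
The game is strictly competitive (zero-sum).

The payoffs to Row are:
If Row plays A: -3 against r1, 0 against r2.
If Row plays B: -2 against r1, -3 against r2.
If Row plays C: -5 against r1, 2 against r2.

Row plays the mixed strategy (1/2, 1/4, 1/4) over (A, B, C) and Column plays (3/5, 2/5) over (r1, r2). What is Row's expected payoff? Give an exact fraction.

-41/20

Against (3/5, 2/5), each row's expected payoff is A: -9/5; B: -12/5; C: -11/5.
Taking the (1/2, 1/4, 1/4)-weighted average: (1/2)·(-9/5) + (1/4)·(-12/5) + (1/4)·(-11/5) = -41/20.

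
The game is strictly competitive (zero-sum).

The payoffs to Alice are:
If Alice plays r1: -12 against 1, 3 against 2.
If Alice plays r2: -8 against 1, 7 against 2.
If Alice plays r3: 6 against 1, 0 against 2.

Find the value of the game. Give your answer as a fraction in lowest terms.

2

Row r1 is strictly dominated by row r2, so Alice never plays it.
The remaining 2×2 game on (r2, r3) × (1, 2) has no saddle point. Let Alice play r2 with probability p; indifference gives −8p + 6(1−p) = 7p, so p = 2/7.
Similarly Bob's optimal q on 1 is 1/3, and the value is -8·(1/3) + (7)·(2/3) = 2.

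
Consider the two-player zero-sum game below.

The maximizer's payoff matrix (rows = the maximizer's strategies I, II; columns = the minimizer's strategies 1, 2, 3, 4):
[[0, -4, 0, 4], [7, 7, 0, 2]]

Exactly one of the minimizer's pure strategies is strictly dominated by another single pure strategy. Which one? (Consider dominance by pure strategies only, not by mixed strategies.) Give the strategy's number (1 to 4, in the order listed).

The minimizer prefers columns that give the maximizer less. Compare 4 with 3: 0 < 4, 0 < 2.
So 3 strictly dominates 4 for the minimizer; 4 is strictly dominated.

4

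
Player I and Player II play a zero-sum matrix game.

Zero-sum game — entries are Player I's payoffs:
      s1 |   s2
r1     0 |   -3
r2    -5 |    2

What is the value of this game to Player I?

Row minima are -3 and -5, so Player I's maximin is -3; column maxima are 0 and 2, so Player II's minimax is 0. These differ, so the equilibrium is in mixed strategies.
Let Player I play r1 with probability p. Player II is indifferent when −5(1−p) = −3p + 2(1−p), giving p = 7/10.
Let Player II play s1 with probability q. Player I is indifferent when −3(1−q) = −5q + 2(1−q), giving q = 1/2.
The value is 0·(1/2) + (-3)·(1/2) = -3/2.

-3/2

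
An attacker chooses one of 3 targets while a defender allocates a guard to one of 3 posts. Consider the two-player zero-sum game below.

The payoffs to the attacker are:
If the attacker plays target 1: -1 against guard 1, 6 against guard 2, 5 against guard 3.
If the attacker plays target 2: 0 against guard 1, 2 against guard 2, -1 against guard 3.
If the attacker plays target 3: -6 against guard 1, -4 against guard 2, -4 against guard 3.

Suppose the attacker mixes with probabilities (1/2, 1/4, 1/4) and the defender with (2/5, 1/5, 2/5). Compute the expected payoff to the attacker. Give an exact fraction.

Against (2/5, 1/5, 2/5), each row's expected payoff is target 1: 14/5; target 2: 0; target 3: -24/5.
Taking the (1/2, 1/4, 1/4)-weighted average: (1/2)·(14/5) + (1/4)·(0) + (1/4)·(-24/5) = 1/5.

1/5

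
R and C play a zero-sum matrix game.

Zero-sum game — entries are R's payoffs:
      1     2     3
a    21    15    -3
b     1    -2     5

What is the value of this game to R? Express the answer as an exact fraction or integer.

Column 1 is strictly dominated by 2 for C (it gives R more in every row).
The remaining 2×2 game on (a, b) × (2, 3) has no saddle point. Let R play a with probability p; indifference gives 15p − 2(1−p) = −3p + 5(1−p), so p = 7/25.
Similarly C's optimal q on 2 is 8/25, and the value is 15·(8/25) + (-3)·(17/25) = 69/25.

69/25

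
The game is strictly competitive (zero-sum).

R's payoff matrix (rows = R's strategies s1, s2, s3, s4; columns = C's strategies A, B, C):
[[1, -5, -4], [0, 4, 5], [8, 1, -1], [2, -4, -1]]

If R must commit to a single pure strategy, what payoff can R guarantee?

The worst-case payoff for each row is s1: -5, s2: 0, s3: -1, s4: -4.
The best of these is 0.

0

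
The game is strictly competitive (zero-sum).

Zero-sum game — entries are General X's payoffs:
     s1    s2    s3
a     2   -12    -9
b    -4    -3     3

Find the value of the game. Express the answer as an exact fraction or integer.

-18/5

Column s3 is strictly dominated by s2 for General Y (it gives General X more in every row).
The remaining 2×2 game on (a, b) × (s1, s2) has no saddle point. Let General X play a with probability p; indifference gives 2p − 4(1−p) = −12p − 3(1−p), so p = 1/15.
Similarly General Y's optimal q on s1 is 3/5, and the value is 2·(3/5) + (-12)·(2/5) = -18/5.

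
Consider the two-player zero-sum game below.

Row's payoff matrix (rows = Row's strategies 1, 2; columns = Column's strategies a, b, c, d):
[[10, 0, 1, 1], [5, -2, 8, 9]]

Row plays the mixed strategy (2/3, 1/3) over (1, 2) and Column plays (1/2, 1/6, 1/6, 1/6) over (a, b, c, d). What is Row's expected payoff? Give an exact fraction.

Against (1/2, 1/6, 1/6, 1/6), each row's expected payoff is 1: 16/3; 2: 5.
Taking the (2/3, 1/3)-weighted average: (2/3)·(16/3) + (1/3)·(5) = 47/9.

47/9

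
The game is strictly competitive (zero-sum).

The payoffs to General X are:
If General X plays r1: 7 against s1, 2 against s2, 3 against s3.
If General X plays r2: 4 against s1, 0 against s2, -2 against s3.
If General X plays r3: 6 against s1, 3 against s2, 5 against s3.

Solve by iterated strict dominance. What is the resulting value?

3

Row r2 is strictly dominated by row r1 (7>4, 2>0, 3>-2); eliminate r2.
Column s3 is strictly dominated by s2 for General Y (2<3, 3<5); eliminate s3.
Column s1 is strictly dominated by s2 for General Y (2<7, 3<6); eliminate s1.
Row r1 is strictly dominated by row r3 (3>2); eliminate r1.
Only (r3, s2) remains, with payoff 3.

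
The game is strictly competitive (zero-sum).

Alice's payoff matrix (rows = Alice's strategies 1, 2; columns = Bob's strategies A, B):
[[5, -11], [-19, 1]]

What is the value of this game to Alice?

Row minima are -11 and -19, so Alice's maximin is -11; column maxima are 5 and 1, so Bob's minimax is 1. These differ, so the equilibrium is in mixed strategies.
Let Alice play 1 with probability p. Bob is indifferent when 5p − 19(1−p) = −11p + (1−p), giving p = 5/9.
Let Bob play A with probability q. Alice is indifferent when 5q − 11(1−q) = −19q + (1−q), giving q = 1/3.
The value is 5·(1/3) + (-11)·(2/3) = -17/3.

-17/3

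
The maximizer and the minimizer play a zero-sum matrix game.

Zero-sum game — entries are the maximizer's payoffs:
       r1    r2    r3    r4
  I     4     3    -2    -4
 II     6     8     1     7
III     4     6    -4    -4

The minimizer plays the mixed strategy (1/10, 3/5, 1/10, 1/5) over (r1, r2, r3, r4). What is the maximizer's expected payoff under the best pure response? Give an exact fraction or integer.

I: (4)·(1/10) + (3)·(3/5) + (-2)·(1/10) + (-4)·(1/5) = 6/5.
II: (6)·(1/10) + (8)·(3/5) + (1)·(1/10) + (7)·(1/5) = 69/10.
III: (4)·(1/10) + (6)·(3/5) + (-4)·(1/10) + (-4)·(1/5) = 14/5.
The best pure response is II with expected payoff 69/10.

69/10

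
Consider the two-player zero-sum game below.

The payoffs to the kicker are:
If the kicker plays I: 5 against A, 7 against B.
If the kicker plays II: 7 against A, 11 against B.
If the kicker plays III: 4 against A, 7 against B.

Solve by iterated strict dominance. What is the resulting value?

Row III is strictly dominated by row II (7>4, 11>7); eliminate III.
Row I is strictly dominated by row II (7>5, 11>7); eliminate I.
Column B is strictly dominated by A for the goalkeeper (7<11); eliminate B.
Only (II, A) remains, with payoff 7.

7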